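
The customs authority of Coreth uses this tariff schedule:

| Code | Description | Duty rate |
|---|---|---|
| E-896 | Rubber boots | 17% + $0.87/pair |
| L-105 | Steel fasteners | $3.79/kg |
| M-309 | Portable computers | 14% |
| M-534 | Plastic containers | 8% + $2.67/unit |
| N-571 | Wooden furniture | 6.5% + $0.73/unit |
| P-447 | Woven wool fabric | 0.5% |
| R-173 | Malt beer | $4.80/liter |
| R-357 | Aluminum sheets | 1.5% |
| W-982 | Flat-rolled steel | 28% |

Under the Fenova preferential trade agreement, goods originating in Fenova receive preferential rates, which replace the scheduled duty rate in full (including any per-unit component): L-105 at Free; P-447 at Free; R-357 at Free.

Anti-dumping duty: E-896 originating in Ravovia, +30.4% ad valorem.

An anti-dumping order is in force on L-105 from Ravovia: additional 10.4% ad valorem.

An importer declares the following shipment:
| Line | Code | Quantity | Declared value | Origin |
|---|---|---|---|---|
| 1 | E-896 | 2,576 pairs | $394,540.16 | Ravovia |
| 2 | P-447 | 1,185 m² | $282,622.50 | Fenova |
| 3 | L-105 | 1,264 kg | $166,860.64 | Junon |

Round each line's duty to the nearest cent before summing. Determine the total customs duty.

$194,043.72

Line 1 (E-896, Ravovia, 2,576 pairs, $394,540.16):
Base rate for E-896 is 17% + $0.87/pair.
Additional duty on E-896 from Ravovia: +30.4%. Applied ad valorem rate: 17% + 30.4% = 47.4%.
Duty = $394,540.16 × 47.4% + 2,576 × $0.87 = $189,253.16.
Line 2 (P-447, Fenova, 1,185 m², $282,622.50):
Base rate for P-447 is 0.5%.
Origin Fenova qualifies under the Coreth–Fenova agreement and P-447 is covered: preferential rate Free applies instead.
Duty = $282,622.50 × 0% = $0.00.
Line 3 (L-105, Junon, 1,264 kg, $166,860.64):
Base rate for L-105 is $3.79/kg.
L-105 has an FTA preferential rate, but origin Junon is not Fenova; base rate stands.
The additional-duty order on L-105 targets Ravovia, not Junon; it does not apply.
Duty = 1,264 × $3.79 = $4,790.56.
Total = $189,253.16 + $0.00 + $4,790.56 = $194,043.72.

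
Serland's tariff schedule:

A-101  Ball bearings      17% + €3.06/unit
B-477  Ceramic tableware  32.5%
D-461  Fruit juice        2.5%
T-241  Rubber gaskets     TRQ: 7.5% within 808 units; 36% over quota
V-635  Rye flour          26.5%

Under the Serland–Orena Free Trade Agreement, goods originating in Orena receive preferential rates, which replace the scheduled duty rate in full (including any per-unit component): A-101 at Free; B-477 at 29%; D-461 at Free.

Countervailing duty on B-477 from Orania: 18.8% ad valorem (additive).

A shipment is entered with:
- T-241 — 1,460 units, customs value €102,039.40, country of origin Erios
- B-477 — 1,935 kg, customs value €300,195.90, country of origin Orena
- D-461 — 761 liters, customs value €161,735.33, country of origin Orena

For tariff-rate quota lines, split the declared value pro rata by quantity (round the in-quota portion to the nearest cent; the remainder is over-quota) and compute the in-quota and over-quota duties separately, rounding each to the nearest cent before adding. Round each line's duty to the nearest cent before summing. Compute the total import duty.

€107,696.72

Line 1 (T-241, Erios, 1,460 units, €102,039.40):
Code T-241 is under a tariff-rate quota (threshold 808 units). In-quota: 808 units at 7.5%; over-quota: 652 units at 36%.
Pro-rata value split: in-quota = €102,039.40 × 808/1,460 = €56,471.12; over-quota = €102,039.40 − €56,471.12 = €45,568.28.
In-quota duty = €56,471.12 × 7.5% = €4,235.33. Over-quota duty = €45,568.28 × 36% = €16,404.58.
Line duty = €4,235.33 + €16,404.58 = €20,639.91.
Line 2 (B-477, Orena, 1,935 kg, €300,195.90):
Base rate for B-477 is 32.5%.
Origin Orena qualifies under the Serland–Orena agreement and B-477 is covered: preferential rate 29% applies instead.
The additional-duty order on B-477 targets Orania, not Orena; it does not apply.
Duty = €300,195.90 × 29% = €87,056.81.
Line 3 (D-461, Orena, 761 liters, €161,735.33):
Base rate for D-461 is 2.5%.
Origin Orena qualifies under the Serland–Orena agreement and D-461 is covered: preferential rate Free applies instead.
Duty = €161,735.33 × 0% = €0.00.
Total = €20,639.91 + €87,056.81 + €0.00 = €107,696.72.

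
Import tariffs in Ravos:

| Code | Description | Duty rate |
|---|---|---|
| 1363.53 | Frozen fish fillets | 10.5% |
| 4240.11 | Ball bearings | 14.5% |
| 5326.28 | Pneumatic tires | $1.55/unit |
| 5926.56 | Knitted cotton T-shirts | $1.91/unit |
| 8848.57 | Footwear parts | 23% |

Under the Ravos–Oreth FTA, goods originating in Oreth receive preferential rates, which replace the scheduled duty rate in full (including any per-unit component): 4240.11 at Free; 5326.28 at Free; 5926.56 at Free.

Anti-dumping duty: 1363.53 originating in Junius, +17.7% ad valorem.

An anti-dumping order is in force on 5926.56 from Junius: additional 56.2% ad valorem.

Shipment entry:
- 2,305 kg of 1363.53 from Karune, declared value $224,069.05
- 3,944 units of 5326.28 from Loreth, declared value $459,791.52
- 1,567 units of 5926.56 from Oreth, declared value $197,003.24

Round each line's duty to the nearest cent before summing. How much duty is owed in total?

$29,640.45

Line 1 (1363.53, Karune, 2,305 kg, $224,069.05):
Base rate for 1363.53 is 10.5%.
The additional-duty order on 1363.53 targets Junius, not Karune; it does not apply.
Duty = $224,069.05 × 10.5% = $23,527.25.
Line 2 (5326.28, Loreth, 3,944 units, $459,791.52):
Base rate for 5326.28 is $1.55/unit.
5326.28 has an FTA preferential rate, but origin Loreth is not Oreth; base rate stands.
Duty = 3,944 × $1.55 = $6,113.20.
Line 3 (5926.56, Oreth, 1,567 units, $197,003.24):
Base rate for 5926.56 is $1.91/unit.
Origin Oreth qualifies under the Ravos–Oreth agreement and 5926.56 is covered: preferential rate Free applies instead.
The additional-duty order on 5926.56 targets Junius, not Oreth; it does not apply.
Duty = $197,003.24 × 0% = $0.00.
Total = $23,527.25 + $6,113.20 + $0.00 = $29,640.45.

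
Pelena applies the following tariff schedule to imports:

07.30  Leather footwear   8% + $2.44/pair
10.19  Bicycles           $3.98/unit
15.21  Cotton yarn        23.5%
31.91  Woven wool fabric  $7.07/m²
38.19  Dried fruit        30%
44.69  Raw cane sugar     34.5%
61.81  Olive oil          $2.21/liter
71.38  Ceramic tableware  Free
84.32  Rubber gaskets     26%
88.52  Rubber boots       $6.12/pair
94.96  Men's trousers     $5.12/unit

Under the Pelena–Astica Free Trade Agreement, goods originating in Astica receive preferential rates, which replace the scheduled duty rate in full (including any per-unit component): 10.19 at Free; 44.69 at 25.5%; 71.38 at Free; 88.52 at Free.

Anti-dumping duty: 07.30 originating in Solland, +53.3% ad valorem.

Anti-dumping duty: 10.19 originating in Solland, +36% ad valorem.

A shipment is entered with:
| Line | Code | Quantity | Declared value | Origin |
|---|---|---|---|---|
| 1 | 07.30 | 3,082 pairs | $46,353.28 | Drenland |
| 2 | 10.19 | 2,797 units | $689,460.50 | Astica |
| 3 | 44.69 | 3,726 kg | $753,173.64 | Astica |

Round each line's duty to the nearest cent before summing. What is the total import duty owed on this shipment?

$203,287.62

Line 1 (07.30, Drenland, 3,082 pairs, $46,353.28):
Base rate for 07.30 is 8% + $2.44/pair.
The additional-duty order on 07.30 targets Solland, not Drenland; it does not apply.
Duty = $46,353.28 × 8% + 3,082 × $2.44 = $11,228.34.
Line 2 (10.19, Astica, 2,797 units, $689,460.50):
Base rate for 10.19 is $3.98/unit.
Origin Astica qualifies under the Pelena–Astica agreement and 10.19 is covered: preferential rate Free applies instead.
The additional-duty order on 10.19 targets Solland, not Astica; it does not apply.
Duty = $689,460.50 × 0% = $0.00.
Line 3 (44.69, Astica, 3,726 kg, $753,173.64):
Base rate for 44.69 is 34.5%.
Origin Astica qualifies under the Pelena–Astica agreement and 44.69 is covered: preferential rate 25.5% applies instead.
Duty = $753,173.64 × 25.5% = $192,059.28.
Total = $11,228.34 + $0.00 + $192,059.28 = $203,287.62.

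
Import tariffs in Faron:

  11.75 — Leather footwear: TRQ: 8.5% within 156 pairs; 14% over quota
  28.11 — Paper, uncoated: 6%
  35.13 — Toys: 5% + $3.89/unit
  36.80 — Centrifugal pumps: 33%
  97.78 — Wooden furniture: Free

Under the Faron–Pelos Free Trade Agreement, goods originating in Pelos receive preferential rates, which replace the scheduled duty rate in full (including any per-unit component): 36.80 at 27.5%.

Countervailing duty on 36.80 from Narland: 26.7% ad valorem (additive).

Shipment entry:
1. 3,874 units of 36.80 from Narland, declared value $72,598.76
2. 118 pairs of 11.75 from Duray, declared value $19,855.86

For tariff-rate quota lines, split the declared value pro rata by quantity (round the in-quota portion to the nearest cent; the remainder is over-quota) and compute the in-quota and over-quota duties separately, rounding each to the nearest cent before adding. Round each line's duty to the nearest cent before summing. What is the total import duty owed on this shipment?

Line 1 (36.80, Narland, 3,874 units, $72,598.76):
Base rate for 36.80 is 33%.
36.80 has an FTA preferential rate, but origin Narland is not Pelos; base rate stands.
Additional duty on 36.80 from Narland: +26.7%. Applied ad valorem rate: 33% + 26.7% = 59.7%.
Duty = $72,598.76 × 59.7% = $43,341.46.
Line 2 (11.75, Duray, 118 pairs, $19,855.86):
Code 11.75 is under a tariff-rate quota (threshold 156 pairs). Quantity 118 pairs is within the quota, so the in-quota rate 8.5% applies to the full value.
Duty = $19,855.86 × 8.5% = $1,687.75.
Total = $43,341.46 + $1,687.75 = $45,029.21.

$45,029.21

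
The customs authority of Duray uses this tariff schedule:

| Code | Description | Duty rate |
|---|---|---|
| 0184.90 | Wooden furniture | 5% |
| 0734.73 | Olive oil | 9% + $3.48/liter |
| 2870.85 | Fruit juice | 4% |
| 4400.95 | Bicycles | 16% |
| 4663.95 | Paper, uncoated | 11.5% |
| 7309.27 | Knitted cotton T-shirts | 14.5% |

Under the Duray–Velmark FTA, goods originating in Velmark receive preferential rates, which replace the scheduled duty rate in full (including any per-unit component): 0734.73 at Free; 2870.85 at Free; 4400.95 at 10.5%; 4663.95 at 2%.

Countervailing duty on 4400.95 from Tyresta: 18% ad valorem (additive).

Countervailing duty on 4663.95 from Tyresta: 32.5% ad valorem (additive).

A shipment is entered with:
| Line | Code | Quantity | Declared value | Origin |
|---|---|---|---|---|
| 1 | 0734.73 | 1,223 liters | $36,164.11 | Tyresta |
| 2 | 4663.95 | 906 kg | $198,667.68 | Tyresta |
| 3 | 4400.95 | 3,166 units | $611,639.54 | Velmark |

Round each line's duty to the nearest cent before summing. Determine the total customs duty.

$159,146.74

Line 1 (0734.73, Tyresta, 1,223 liters, $36,164.11):
Base rate for 0734.73 is 9% + $3.48/liter.
0734.73 has an FTA preferential rate, but origin Tyresta is not Velmark; base rate stands.
Duty = $36,164.11 × 9% + 1,223 × $3.48 = $7,510.81.
Line 2 (4663.95, Tyresta, 906 kg, $198,667.68):
Base rate for 4663.95 is 11.5%.
4663.95 has an FTA preferential rate, but origin Tyresta is not Velmark; base rate stands.
Additional duty on 4663.95 from Tyresta: +32.5%. Applied ad valorem rate: 11.5% + 32.5% = 44%.
Duty = $198,667.68 × 44% = $87,413.78.
Line 3 (4400.95, Velmark, 3,166 units, $611,639.54):
Base rate for 4400.95 is 16%.
Origin Velmark qualifies under the Duray–Velmark agreement and 4400.95 is covered: preferential rate 10.5% applies instead.
The additional-duty order on 4400.95 targets Tyresta, not Velmark; it does not apply.
Duty = $611,639.54 × 10.5% = $64,222.15.
Total = $7,510.81 + $87,413.78 + $64,222.15 = $159,146.74.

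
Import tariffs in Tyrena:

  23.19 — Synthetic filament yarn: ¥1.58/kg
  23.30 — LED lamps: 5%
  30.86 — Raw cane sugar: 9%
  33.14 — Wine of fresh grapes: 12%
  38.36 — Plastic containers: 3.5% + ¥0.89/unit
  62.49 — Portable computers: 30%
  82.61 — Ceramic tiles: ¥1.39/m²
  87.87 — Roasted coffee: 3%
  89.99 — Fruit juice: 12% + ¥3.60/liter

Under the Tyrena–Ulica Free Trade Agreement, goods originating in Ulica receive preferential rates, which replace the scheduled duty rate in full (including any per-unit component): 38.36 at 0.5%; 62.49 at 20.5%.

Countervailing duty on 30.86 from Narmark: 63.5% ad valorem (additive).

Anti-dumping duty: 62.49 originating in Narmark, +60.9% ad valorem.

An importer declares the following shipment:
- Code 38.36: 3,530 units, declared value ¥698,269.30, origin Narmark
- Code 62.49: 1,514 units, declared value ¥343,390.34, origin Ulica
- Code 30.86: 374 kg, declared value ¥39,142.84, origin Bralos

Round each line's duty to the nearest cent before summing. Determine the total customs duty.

Line 1 (38.36, Narmark, 3,530 units, ¥698,269.30):
Base rate for 38.36 is 3.5% + ¥0.89/unit.
38.36 has an FTA preferential rate, but origin Narmark is not Ulica; base rate stands.
Duty = ¥698,269.30 × 3.5% + 3,530 × ¥0.89 = ¥27,581.13.
Line 2 (62.49, Ulica, 1,514 units, ¥343,390.34):
Base rate for 62.49 is 30%.
Origin Ulica qualifies under the Tyrena–Ulica agreement and 62.49 is covered: preferential rate 20.5% applies instead.
The additional-duty order on 62.49 targets Narmark, not Ulica; it does not apply.
Duty = ¥343,390.34 × 20.5% = ¥70,395.02.
Line 3 (30.86, Bralos, 374 kg, ¥39,142.84):
Base rate for 30.86 is 9%.
The additional-duty order on 30.86 targets Narmark, not Bralos; it does not apply.
Duty = ¥39,142.84 × 9% = ¥3,522.86.
Total = ¥27,581.13 + ¥70,395.02 + ¥3,522.86 = ¥101,499.01.

¥101,499.01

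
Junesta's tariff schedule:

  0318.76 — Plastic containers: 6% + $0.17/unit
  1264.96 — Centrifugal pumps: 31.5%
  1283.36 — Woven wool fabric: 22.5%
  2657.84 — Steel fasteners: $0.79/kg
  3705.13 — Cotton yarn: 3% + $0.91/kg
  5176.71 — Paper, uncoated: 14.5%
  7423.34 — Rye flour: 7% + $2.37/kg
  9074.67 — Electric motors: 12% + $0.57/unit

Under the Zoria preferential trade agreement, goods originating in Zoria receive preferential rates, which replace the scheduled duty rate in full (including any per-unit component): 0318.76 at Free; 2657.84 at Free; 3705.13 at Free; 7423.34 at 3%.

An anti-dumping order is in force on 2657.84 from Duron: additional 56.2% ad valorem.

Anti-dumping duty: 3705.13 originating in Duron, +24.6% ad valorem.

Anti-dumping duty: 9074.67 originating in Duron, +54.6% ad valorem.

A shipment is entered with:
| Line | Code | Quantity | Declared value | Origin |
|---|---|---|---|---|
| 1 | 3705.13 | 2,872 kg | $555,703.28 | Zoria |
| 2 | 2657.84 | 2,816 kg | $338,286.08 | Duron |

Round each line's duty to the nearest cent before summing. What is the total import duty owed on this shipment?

$192,341.42

Line 1 (3705.13, Zoria, 2,872 kg, $555,703.28):
Base rate for 3705.13 is 3% + $0.91/kg.
Origin Zoria qualifies under the Junesta–Zoria agreement and 3705.13 is covered: preferential rate Free applies instead.
The additional-duty order on 3705.13 targets Duron, not Zoria; it does not apply.
Duty = $555,703.28 × 0% = $0.00.
Line 2 (2657.84, Duron, 2,816 kg, $338,286.08):
Base rate for 2657.84 is $0.79/kg.
2657.84 has an FTA preferential rate, but origin Duron is not Zoria; base rate stands.
Additional duty on 2657.84 from Duron: +56.2% ad valorem. Applied ad valorem rate = 56.2%.
Duty = $338,286.08 × 56.2% + 2,816 × $0.79 = $192,341.42.
Total = $0.00 + $192,341.42 = $192,341.42.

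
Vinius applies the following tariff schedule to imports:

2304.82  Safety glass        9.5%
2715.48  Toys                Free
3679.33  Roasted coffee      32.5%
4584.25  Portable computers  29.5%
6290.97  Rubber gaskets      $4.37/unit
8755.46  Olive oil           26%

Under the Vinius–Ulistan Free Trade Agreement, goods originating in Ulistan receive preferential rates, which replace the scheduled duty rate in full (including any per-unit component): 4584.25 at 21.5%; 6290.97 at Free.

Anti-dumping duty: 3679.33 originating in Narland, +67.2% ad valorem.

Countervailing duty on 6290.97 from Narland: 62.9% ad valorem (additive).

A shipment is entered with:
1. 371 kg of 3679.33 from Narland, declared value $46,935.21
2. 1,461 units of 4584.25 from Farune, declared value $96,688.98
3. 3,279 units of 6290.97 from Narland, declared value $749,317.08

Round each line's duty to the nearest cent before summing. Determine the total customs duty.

Line 1 (3679.33, Narland, 371 kg, $46,935.21):
Base rate for 3679.33 is 32.5%.
Additional duty on 3679.33 from Narland: +67.2%. Applied ad valorem rate: 32.5% + 67.2% = 99.7%.
Duty = $46,935.21 × 99.7% = $46,794.40.
Line 2 (4584.25, Farune, 1,461 units, $96,688.98):
Base rate for 4584.25 is 29.5%.
4584.25 has an FTA preferential rate, but origin Farune is not Ulistan; base rate stands.
Duty = $96,688.98 × 29.5% = $28,523.25.
Line 3 (6290.97, Narland, 3,279 units, $749,317.08):
Base rate for 6290.97 is $4.37/unit.
6290.97 has an FTA preferential rate, but origin Narland is not Ulistan; base rate stands.
Additional duty on 6290.97 from Narland: +62.9% ad valorem. Applied ad valorem rate = 62.9%.
Duty = $749,317.08 × 62.9% + 3,279 × $4.37 = $485,649.67.
Total = $46,794.40 + $28,523.25 + $485,649.67 = $560,967.32.

$560,967.32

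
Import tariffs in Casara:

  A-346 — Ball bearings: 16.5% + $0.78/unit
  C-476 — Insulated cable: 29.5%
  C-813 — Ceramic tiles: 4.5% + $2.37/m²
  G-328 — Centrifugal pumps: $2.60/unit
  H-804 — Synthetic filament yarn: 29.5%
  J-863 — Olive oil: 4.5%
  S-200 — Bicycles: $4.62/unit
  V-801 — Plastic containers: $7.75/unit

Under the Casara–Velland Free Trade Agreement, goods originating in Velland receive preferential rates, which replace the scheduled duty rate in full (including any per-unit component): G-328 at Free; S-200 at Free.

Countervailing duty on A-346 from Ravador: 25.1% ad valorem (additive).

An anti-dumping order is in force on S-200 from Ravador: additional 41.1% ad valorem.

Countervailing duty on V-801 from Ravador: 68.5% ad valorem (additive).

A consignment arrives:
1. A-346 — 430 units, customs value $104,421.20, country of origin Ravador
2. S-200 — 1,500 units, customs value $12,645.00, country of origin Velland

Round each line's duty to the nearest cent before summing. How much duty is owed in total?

Line 1 (A-346, Ravador, 430 units, $104,421.20):
Base rate for A-346 is 16.5% + $0.78/unit.
Additional duty on A-346 from Ravador: +25.1%. Applied ad valorem rate: 16.5% + 25.1% = 41.6%.
Duty = $104,421.20 × 41.6% + 430 × $0.78 = $43,774.62.
Line 2 (S-200, Velland, 1,500 units, $12,645.00):
Base rate for S-200 is $4.62/unit.
Origin Velland qualifies under the Casara–Velland agreement and S-200 is covered: preferential rate Free applies instead.
The additional-duty order on S-200 targets Ravador, not Velland; it does not apply.
Duty = $12,645.00 × 0% = $0.00.
Total = $43,774.62 + $0.00 = $43,774.62.

$43,774.62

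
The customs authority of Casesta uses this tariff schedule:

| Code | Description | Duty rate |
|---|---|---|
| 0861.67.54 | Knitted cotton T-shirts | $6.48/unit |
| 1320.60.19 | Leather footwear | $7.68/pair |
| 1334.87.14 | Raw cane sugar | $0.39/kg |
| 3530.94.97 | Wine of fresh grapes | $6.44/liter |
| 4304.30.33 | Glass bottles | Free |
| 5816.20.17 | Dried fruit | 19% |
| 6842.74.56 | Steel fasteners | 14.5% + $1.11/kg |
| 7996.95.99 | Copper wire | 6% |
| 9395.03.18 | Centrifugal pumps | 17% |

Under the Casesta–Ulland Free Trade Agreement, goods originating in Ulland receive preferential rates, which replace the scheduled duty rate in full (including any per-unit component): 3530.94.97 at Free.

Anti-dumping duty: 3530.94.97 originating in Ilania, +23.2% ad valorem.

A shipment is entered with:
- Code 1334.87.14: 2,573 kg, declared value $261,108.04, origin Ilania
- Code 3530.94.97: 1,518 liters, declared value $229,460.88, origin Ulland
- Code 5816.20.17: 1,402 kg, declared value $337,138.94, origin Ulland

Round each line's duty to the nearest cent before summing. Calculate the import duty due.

$65,059.87

Line 1 (1334.87.14, Ilania, 2,573 kg, $261,108.04):
Base rate for 1334.87.14 is $0.39/kg.
Duty = 2,573 × $0.39 = $1,003.47.
Line 2 (3530.94.97, Ulland, 1,518 liters, $229,460.88):
Base rate for 3530.94.97 is $6.44/liter.
Origin Ulland qualifies under the Casesta–Ulland agreement and 3530.94.97 is covered: preferential rate Free applies instead.
The additional-duty order on 3530.94.97 targets Ilania, not Ulland; it does not apply.
Duty = $229,460.88 × 0% = $0.00.
Line 3 (5816.20.17, Ulland, 1,402 kg, $337,138.94):
Base rate for 5816.20.17 is 19%.
Origin Ulland is the FTA partner but 5816.20.17 is not on the preference list; base rate stands.
Duty = $337,138.94 × 19% = $64,056.40.
Total = $1,003.47 + $0.00 + $64,056.40 = $65,059.87.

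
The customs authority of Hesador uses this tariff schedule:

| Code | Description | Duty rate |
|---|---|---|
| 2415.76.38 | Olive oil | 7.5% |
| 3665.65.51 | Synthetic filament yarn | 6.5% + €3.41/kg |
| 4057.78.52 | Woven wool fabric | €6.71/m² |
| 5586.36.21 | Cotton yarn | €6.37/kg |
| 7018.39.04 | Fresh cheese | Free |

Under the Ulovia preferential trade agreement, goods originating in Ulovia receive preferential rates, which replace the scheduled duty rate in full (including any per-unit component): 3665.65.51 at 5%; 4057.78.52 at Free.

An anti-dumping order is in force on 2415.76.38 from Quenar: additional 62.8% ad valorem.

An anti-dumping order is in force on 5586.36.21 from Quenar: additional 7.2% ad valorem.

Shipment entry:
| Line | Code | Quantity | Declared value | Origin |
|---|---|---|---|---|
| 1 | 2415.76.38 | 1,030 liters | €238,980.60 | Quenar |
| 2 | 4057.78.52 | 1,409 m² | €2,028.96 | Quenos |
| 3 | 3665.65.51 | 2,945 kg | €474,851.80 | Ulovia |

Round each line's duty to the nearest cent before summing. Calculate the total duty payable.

Line 1 (2415.76.38, Quenar, 1,030 liters, €238,980.60):
Base rate for 2415.76.38 is 7.5%.
Additional duty on 2415.76.38 from Quenar: +62.8%. Applied ad valorem rate: 7.5% + 62.8% = 70.3%.
Duty = €238,980.60 × 70.3% = €168,003.36.
Line 2 (4057.78.52, Quenos, 1,409 m², €2,028.96):
Base rate for 4057.78.52 is €6.71/m².
4057.78.52 has an FTA preferential rate, but origin Quenos is not Ulovia; base rate stands.
Duty = 1,409 × €6.71 = €9,454.39.
Line 3 (3665.65.51, Ulovia, 2,945 kg, €474,851.80):
Base rate for 3665.65.51 is 6.5% + €3.41/kg.
Origin Ulovia qualifies under the Hesador–Ulovia agreement and 3665.65.51 is covered: preferential rate 5% applies instead.
Duty = €474,851.80 × 5% = €23,742.59.
Total = €168,003.36 + €9,454.39 + €23,742.59 = €201,200.34.

€201,200.34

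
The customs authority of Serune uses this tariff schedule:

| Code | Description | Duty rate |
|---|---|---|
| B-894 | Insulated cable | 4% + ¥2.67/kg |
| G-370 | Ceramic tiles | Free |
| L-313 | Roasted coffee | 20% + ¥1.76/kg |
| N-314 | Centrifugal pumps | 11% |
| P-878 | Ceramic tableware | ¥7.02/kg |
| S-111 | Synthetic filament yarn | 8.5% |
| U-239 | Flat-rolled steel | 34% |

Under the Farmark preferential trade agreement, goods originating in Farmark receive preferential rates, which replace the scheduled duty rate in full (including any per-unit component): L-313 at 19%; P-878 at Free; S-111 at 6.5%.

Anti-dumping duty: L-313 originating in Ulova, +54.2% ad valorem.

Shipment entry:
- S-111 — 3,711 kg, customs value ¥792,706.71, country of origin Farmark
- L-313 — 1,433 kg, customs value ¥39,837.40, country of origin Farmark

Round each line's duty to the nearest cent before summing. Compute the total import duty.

Line 1 (S-111, Farmark, 3,711 kg, ¥792,706.71):
Base rate for S-111 is 8.5%.
Origin Farmark qualifies under the Serune–Farmark agreement and S-111 is covered: preferential rate 6.5% applies instead.
Duty = ¥792,706.71 × 6.5% = ¥51,525.94.
Line 2 (L-313, Farmark, 1,433 kg, ¥39,837.40):
Base rate for L-313 is 20% + ¥1.76/kg.
Origin Farmark qualifies under the Serune–Farmark agreement and L-313 is covered: preferential rate 19% applies instead.
The additional-duty order on L-313 targets Ulova, not Farmark; it does not apply.
Duty = ¥39,837.40 × 19% = ¥7,569.11.
Total = ¥51,525.94 + ¥7,569.11 = ¥59,095.05.

¥59,095.05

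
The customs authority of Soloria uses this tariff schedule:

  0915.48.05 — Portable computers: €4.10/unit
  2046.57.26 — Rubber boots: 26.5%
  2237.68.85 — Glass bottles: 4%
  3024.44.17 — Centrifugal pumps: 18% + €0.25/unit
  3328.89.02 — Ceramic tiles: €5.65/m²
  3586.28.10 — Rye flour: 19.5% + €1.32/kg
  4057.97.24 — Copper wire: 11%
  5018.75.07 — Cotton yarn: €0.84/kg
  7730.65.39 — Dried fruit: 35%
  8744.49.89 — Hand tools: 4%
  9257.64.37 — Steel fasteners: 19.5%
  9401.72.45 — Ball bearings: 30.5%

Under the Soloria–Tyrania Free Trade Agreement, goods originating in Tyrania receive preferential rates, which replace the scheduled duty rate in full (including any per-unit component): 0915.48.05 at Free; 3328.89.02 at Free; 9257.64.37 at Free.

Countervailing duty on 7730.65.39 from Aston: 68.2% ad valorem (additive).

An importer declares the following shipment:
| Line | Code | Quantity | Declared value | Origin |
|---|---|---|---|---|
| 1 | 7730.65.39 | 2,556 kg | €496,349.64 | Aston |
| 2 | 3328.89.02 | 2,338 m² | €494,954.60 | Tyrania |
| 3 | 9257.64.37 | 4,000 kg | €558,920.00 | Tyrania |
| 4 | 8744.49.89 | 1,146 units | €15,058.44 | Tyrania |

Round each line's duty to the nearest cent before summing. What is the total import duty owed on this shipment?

Line 1 (7730.65.39, Aston, 2,556 kg, €496,349.64):
Base rate for 7730.65.39 is 35%.
Additional duty on 7730.65.39 from Aston: +68.2%. Applied ad valorem rate: 35% + 68.2% = 103.2%.
Duty = €496,349.64 × 103.2% = €512,232.83.
Line 2 (3328.89.02, Tyrania, 2,338 m², €494,954.60):
Base rate for 3328.89.02 is €5.65/m².
Origin Tyrania qualifies under the Soloria–Tyrania agreement and 3328.89.02 is covered: preferential rate Free applies instead.
Duty = €494,954.60 × 0% = €0.00.
Line 3 (9257.64.37, Tyrania, 4,000 kg, €558,920.00):
Base rate for 9257.64.37 is 19.5%.
Origin Tyrania qualifies under the Soloria–Tyrania agreement and 9257.64.37 is covered: preferential rate Free applies instead.
Duty = €558,920.00 × 0% = €0.00.
Line 4 (8744.49.89, Tyrania, 1,146 units, €15,058.44):
Base rate for 8744.49.89 is 4%.
Origin Tyrania is the FTA partner but 8744.49.89 is not on the preference list; base rate stands.
Duty = €15,058.44 × 4% = €602.34.
Total = €512,232.83 + €0.00 + €0.00 + €602.34 = €512,835.17.

€512,835.17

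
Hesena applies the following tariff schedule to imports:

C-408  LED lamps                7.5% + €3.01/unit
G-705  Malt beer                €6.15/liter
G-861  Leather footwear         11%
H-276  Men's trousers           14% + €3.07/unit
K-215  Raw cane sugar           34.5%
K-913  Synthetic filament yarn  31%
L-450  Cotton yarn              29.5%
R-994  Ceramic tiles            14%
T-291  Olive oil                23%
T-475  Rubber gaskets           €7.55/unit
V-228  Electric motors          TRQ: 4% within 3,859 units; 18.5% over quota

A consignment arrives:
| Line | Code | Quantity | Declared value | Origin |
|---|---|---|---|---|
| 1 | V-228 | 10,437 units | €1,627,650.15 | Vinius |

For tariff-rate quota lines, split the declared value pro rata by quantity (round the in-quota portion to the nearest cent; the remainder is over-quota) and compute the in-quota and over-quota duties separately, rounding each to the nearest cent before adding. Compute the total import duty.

Line 1 (V-228, Vinius, 10,437 units, €1,627,650.15):
Code V-228 is under a tariff-rate quota (threshold 3,859 units). In-quota: 3,859 units at 4%; over-quota: 6,578 units at 18.5%.
Pro-rata value split: in-quota = €1,627,650.15 × 3,859/10,437 = €601,811.05; over-quota = €1,627,650.15 − €601,811.05 = €1,025,839.10.
In-quota duty = €601,811.05 × 4% = €24,072.44. Over-quota duty = €1,025,839.10 × 18.5% = €189,780.23.
Line duty = €24,072.44 + €189,780.23 = €213,852.67.

€213,852.67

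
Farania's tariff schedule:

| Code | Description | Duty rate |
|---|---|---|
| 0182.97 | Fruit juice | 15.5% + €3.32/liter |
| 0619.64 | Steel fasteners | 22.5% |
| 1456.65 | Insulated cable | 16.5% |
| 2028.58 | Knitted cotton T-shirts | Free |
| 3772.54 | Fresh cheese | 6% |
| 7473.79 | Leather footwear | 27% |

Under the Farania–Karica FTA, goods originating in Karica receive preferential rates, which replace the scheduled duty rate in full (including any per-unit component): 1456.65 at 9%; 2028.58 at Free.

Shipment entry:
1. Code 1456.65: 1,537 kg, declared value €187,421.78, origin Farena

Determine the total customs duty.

€30,924.59

Line 1 (1456.65, Farena, 1,537 kg, €187,421.78):
Base rate for 1456.65 is 16.5%.
1456.65 has an FTA preferential rate, but origin Farena is not Karica; base rate stands.
Duty = €187,421.78 × 16.5% = €30,924.59.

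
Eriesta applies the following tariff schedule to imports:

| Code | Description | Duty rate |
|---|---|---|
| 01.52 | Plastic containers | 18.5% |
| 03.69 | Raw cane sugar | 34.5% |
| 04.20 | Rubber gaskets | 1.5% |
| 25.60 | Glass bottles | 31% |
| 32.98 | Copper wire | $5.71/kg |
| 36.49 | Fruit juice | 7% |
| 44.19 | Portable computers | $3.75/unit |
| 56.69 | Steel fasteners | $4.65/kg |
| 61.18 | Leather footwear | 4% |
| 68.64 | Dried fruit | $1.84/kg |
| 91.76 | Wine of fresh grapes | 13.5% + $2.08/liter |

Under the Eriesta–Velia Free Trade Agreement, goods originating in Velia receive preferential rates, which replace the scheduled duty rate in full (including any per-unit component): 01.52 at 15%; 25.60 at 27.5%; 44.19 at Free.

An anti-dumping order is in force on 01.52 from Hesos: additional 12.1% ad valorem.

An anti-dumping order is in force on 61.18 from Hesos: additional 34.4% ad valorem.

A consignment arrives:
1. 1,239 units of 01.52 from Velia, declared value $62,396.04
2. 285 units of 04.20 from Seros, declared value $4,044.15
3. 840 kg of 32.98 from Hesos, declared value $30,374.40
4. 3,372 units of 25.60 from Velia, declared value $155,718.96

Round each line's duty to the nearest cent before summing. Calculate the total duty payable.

Line 1 (01.52, Velia, 1,239 units, $62,396.04):
Base rate for 01.52 is 18.5%.
Origin Velia qualifies under the Eriesta–Velia agreement and 01.52 is covered: preferential rate 15% applies instead.
The additional-duty order on 01.52 targets Hesos, not Velia; it does not apply.
Duty = $62,396.04 × 15% = $9,359.41.
Line 2 (04.20, Seros, 285 units, $4,044.15):
Base rate for 04.20 is 1.5%.
Duty = $4,044.15 × 1.5% = $60.66.
Line 3 (32.98, Hesos, 840 kg, $30,374.40):
Base rate for 32.98 is $5.71/kg.
Duty = 840 × $5.71 = $4,796.40.
Line 4 (25.60, Velia, 3,372 units, $155,718.96):
Base rate for 25.60 is 31%.
Origin Velia qualifies under the Eriesta–Velia agreement and 25.60 is covered: preferential rate 27.5% applies instead.
Duty = $155,718.96 × 27.5% = $42,822.71.
Total = $9,359.41 + $60.66 + $4,796.40 + $42,822.71 = $57,039.18.

$57,039.18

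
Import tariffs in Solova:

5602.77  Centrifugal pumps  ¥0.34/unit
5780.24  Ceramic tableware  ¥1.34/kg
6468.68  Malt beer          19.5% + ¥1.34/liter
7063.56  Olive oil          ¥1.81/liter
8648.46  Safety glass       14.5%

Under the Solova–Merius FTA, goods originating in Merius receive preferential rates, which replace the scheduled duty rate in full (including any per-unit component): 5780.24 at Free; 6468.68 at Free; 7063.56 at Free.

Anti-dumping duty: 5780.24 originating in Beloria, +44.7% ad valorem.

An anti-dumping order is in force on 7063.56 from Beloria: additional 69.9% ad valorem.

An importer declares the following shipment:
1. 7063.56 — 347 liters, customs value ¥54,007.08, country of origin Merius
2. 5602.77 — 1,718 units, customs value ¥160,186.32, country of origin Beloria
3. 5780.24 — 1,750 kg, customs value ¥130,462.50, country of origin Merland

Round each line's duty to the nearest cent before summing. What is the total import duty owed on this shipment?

¥2,929.12

Line 1 (7063.56, Merius, 347 liters, ¥54,007.08):
Base rate for 7063.56 is ¥1.81/liter.
Origin Merius qualifies under the Solova–Merius agreement and 7063.56 is covered: preferential rate Free applies instead.
The additional-duty order on 7063.56 targets Beloria, not Merius; it does not apply.
Duty = ¥54,007.08 × 0% = ¥0.00.
Line 2 (5602.77, Beloria, 1,718 units, ¥160,186.32):
Base rate for 5602.77 is ¥0.34/unit.
Duty = 1,718 × ¥0.34 = ¥584.12.
Line 3 (5780.24, Merland, 1,750 kg, ¥130,462.50):
Base rate for 5780.24 is ¥1.34/kg.
5780.24 has an FTA preferential rate, but origin Merland is not Merius; base rate stands.
The additional-duty order on 5780.24 targets Beloria, not Merland; it does not apply.
Duty = 1,750 × ¥1.34 = ¥2,345.00.
Total = ¥0.00 + ¥584.12 + ¥2,345.00 = ¥2,929.12.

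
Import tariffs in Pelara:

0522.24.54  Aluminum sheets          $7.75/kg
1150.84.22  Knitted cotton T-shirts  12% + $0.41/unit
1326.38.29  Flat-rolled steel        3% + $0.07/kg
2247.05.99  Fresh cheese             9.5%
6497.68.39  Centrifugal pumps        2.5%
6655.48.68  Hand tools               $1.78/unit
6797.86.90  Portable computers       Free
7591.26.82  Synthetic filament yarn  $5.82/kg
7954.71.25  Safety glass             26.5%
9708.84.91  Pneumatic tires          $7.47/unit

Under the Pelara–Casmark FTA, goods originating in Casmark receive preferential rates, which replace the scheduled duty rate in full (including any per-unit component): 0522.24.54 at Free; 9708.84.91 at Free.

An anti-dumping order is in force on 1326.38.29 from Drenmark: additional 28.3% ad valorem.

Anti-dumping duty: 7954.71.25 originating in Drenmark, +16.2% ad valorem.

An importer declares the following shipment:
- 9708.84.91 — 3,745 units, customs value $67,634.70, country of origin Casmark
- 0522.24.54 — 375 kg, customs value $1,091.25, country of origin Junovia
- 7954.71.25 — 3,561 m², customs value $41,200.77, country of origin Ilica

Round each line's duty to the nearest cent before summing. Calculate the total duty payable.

Line 1 (9708.84.91, Casmark, 3,745 units, $67,634.70):
Base rate for 9708.84.91 is $7.47/unit.
Origin Casmark qualifies under the Pelara–Casmark agreement and 9708.84.91 is covered: preferential rate Free applies instead.
Duty = $67,634.70 × 0% = $0.00.
Line 2 (0522.24.54, Junovia, 375 kg, $1,091.25):
Base rate for 0522.24.54 is $7.75/kg.
0522.24.54 has an FTA preferential rate, but origin Junovia is not Casmark; base rate stands.
Duty = 375 × $7.75 = $2,906.25.
Line 3 (7954.71.25, Ilica, 3,561 m², $41,200.77):
Base rate for 7954.71.25 is 26.5%.
The additional-duty order on 7954.71.25 targets Drenmark, not Ilica; it does not apply.
Duty = $41,200.77 × 26.5% = $10,918.20.
Total = $0.00 + $2,906.25 + $10,918.20 = $13,824.45.

$13,824.45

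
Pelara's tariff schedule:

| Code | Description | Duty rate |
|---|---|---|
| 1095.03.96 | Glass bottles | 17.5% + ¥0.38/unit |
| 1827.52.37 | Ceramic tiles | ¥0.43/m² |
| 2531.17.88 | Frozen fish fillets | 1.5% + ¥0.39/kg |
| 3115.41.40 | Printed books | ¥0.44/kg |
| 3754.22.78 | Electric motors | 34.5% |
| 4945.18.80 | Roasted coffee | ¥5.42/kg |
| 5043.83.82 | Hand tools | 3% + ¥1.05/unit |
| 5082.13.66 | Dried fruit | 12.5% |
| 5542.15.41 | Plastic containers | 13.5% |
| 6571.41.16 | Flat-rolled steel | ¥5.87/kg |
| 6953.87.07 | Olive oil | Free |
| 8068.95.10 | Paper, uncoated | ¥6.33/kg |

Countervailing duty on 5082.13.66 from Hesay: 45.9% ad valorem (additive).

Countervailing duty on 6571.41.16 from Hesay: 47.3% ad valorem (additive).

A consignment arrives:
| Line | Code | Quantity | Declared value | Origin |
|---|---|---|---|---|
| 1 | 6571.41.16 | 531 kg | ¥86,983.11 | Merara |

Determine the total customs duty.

¥3,116.97

Line 1 (6571.41.16, Merara, 531 kg, ¥86,983.11):
Base rate for 6571.41.16 is ¥5.87/kg.
The additional-duty order on 6571.41.16 targets Hesay, not Merara; it does not apply.
Duty = 531 × ¥5.87 = ¥3,116.97.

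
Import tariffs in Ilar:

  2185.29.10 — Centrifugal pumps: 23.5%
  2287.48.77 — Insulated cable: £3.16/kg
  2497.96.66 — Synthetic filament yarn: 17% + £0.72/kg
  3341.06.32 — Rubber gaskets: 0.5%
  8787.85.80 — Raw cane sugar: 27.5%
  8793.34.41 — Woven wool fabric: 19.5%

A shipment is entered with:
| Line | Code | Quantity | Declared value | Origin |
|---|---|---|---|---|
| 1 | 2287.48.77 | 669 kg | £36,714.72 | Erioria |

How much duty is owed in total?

£2,114.04

Line 1 (2287.48.77, Erioria, 669 kg, £36,714.72):
Base rate for 2287.48.77 is £3.16/kg.
Duty = 669 × £3.16 = £2,114.04.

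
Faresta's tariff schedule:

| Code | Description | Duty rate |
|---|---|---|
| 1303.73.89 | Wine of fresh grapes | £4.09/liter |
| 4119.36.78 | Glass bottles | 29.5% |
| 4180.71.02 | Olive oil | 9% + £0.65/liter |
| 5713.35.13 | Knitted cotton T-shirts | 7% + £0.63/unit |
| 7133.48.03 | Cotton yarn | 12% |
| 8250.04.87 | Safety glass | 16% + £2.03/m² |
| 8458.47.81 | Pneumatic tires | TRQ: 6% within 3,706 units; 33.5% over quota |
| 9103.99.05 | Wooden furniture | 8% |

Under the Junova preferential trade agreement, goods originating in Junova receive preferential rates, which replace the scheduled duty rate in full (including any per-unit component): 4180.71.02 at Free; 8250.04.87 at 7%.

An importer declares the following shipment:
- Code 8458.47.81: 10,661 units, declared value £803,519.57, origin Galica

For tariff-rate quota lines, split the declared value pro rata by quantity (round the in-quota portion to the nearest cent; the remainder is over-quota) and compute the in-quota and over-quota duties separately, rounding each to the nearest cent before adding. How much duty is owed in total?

£192,365.72

Line 1 (8458.47.81, Galica, 10,661 units, £803,519.57):
Code 8458.47.81 is under a tariff-rate quota (threshold 3,706 units). In-quota: 3,706 units at 6%; over-quota: 6,955 units at 33.5%.
Pro-rata value split: in-quota = £803,519.57 × 3,706/10,661 = £279,321.22; over-quota = £803,519.57 − £279,321.22 = £524,198.35.
In-quota duty = £279,321.22 × 6% = £16,759.27. Over-quota duty = £524,198.35 × 33.5% = £175,606.45.
Line duty = £16,759.27 + £175,606.45 = £192,365.72.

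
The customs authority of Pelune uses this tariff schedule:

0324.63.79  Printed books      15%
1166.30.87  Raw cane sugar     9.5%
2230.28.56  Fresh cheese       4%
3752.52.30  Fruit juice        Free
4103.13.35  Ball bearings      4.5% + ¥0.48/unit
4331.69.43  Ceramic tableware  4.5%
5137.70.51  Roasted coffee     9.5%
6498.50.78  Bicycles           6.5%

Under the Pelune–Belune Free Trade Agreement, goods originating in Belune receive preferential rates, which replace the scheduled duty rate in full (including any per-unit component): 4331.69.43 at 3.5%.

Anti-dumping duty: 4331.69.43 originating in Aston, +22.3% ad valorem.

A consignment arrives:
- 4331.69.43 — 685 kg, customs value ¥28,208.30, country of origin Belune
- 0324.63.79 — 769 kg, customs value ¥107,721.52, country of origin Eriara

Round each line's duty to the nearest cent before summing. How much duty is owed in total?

Line 1 (4331.69.43, Belune, 685 kg, ¥28,208.30):
Base rate for 4331.69.43 is 4.5%.
Origin Belune qualifies under the Pelune–Belune agreement and 4331.69.43 is covered: preferential rate 3.5% applies instead.
The additional-duty order on 4331.69.43 targets Aston, not Belune; it does not apply.
Duty = ¥28,208.30 × 3.5% = ¥987.29.
Line 2 (0324.63.79, Eriara, 769 kg, ¥107,721.52):
Base rate for 0324.63.79 is 15%.
Duty = ¥107,721.52 × 15% = ¥16,158.23.
Total = ¥987.29 + ¥16,158.23 = ¥17,145.52.

¥17,145.52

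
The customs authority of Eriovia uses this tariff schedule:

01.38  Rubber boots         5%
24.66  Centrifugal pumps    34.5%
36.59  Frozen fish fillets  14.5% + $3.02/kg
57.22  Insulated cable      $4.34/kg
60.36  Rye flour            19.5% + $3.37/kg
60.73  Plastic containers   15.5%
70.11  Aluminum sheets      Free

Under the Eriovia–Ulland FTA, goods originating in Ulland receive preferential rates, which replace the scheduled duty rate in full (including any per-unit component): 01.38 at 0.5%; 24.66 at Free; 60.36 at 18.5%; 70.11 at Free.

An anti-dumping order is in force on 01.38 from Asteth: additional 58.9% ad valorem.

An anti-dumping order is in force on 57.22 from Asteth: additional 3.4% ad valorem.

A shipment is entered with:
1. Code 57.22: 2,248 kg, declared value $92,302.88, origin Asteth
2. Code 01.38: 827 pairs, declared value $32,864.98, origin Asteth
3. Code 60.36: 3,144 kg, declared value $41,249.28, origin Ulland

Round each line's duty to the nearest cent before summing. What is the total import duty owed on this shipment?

$41,526.46

Line 1 (57.22, Asteth, 2,248 kg, $92,302.88):
Base rate for 57.22 is $4.34/kg.
Additional duty on 57.22 from Asteth: +3.4% ad valorem. Applied ad valorem rate = 3.4%.
Duty = $92,302.88 × 3.4% + 2,248 × $4.34 = $12,894.62.
Line 2 (01.38, Asteth, 827 pairs, $32,864.98):
Base rate for 01.38 is 5%.
01.38 has an FTA preferential rate, but origin Asteth is not Ulland; base rate stands.
Additional duty on 01.38 from Asteth: +58.9%. Applied ad valorem rate: 5% + 58.9% = 63.9%.
Duty = $32,864.98 × 63.9% = $21,000.72.
Line 3 (60.36, Ulland, 3,144 kg, $41,249.28):
Base rate for 60.36 is 19.5% + $3.37/kg.
Origin Ulland qualifies under the Eriovia–Ulland agreement and 60.36 is covered: preferential rate 18.5% applies instead.
Duty = $41,249.28 × 18.5% = $7,631.12.
Total = $12,894.62 + $21,000.72 + $7,631.12 = $41,526.46.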